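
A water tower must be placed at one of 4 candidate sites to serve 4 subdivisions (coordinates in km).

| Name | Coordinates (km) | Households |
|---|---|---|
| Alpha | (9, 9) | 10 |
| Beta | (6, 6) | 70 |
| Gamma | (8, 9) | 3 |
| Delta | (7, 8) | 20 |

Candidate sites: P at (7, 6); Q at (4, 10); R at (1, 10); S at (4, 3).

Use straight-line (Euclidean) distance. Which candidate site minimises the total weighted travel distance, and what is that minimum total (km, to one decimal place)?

P, total 155.5 km

Total weighted distance at each candidate:
  P (7, 6): total = 155.5
  Q (4, 10): total = 448.5
  R (1, 10): total = 676.5
  S (4, 3): total = 468.7
Minimum is at P with total 155.5 km.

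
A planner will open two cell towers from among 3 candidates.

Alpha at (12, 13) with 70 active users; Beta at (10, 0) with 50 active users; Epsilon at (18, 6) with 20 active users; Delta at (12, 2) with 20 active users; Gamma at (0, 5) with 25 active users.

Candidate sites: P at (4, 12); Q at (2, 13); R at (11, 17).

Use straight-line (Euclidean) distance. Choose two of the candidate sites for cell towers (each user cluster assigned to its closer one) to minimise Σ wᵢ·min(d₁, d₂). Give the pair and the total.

Evaluate every pair (each demand assigned to the nearer of the two):
  {P, R}: total = 1677.9
  {Q, R}: total = 1816.1
  {P, Q}: total = 1997.5
Best pair: {P, R} with total 1677.9.

{P, R}, total 1677.9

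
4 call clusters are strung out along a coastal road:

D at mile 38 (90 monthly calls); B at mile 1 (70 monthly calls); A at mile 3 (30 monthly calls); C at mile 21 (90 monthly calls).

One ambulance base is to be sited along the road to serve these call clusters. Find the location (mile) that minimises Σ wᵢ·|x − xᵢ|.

For a sum of weighted absolute distances on a line, the optimum is the weighted median (not the mean). Total weight W = 280; half-weight = 140.
Sort by position and accumulate weight:
  mile 1 (B, w=70) → cum 70
  mile 3 (A, w=30) → cum 100
  mile 21 (C, w=90) → cum 190  ≥ 140 → median here
  mile 38 (D, w=90) → cum 280
Optimal location: mile 21.

x = 21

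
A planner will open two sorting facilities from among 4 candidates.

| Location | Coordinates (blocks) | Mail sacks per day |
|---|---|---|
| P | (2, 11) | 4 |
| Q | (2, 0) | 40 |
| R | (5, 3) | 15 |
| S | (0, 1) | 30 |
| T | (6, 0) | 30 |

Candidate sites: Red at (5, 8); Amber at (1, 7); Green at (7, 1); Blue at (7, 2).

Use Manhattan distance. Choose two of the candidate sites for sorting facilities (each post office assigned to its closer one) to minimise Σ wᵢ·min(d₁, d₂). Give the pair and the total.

Evaluate every pair (each demand assigned to the nearer of the two):
  {Amber, Green}: total = 590
  {Red, Green}: total = 594
  {Green, Blue}: total = 611
  {Amber, Blue}: total = 645
  {Red, Blue}: total = 679
  {Red, Amber}: total = 895
Best pair: {Amber, Green} with total 590.

{Amber, Green}, total 590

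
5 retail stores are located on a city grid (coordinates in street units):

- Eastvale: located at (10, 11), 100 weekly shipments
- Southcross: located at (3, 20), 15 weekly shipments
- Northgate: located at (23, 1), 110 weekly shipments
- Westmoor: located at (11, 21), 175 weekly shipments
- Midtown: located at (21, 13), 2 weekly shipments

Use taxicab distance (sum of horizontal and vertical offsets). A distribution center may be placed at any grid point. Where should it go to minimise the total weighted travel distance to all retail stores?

(11, 11)

Manhattan distance separates: Σwᵢ(|x−xᵢ|+|y−yᵢ|) = Σwᵢ|x−xᵢ| + Σwᵢ|y−yᵢ|, so x and y are optimised independently as 1-D weighted medians.
Total weight W = 402; half = 201.
x-coordinate, sorted with cumulative weight:
  x=3 (Southcross, w=15) cum 15
  x=10 (Eastvale, w=100) cum 115
  x=11 (Westmoor, w=175) cum 290  ← median
  x=21 (Midtown, w=2) cum 292
  x=23 (Northgate, w=110) cum 402
⇒ x* = 11
y-coordinate, sorted with cumulative weight:
  y=1 (Northgate, w=110) cum 110
  y=11 (Eastvale, w=100) cum 210  ← median
  y=13 (Midtown, w=2) cum 212
  y=20 (Southcross, w=15) cum 227
  y=21 (Westmoor, w=175) cum 402
⇒ y* = 11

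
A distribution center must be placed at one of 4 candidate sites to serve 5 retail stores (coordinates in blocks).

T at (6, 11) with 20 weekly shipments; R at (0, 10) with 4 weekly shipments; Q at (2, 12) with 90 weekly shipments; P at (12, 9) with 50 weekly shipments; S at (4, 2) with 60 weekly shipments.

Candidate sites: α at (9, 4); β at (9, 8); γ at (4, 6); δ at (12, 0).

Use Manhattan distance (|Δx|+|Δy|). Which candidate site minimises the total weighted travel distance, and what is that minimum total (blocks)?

γ, total 1682 blocks

Total weighted distance at each candidate:
  α (9, 4): total = 2430
  β (9, 8): total = 2014
  γ (4, 6): total = 1682
  δ (12, 0): total = 3458
Minimum is at γ with total 1682 blocks.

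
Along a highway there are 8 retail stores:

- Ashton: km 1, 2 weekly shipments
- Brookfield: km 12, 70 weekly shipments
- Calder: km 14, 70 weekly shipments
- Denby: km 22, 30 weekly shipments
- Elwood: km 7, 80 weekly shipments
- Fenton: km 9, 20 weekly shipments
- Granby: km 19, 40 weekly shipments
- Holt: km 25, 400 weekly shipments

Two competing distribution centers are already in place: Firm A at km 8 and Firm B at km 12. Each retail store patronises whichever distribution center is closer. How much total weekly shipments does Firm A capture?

102

The indifferent point is the midpoint (8+12)/2 = 10; retail stores left of it (closer to Firm A at 8) go to Firm A, those right go to Firm B.
  Ashton at 1 (w=2) → Firm A
  Elwood at 7 (w=80) → Firm A
  Fenton at 9 (w=20) → Firm A
  Brookfield at 12 (w=70) → Firm B
  Calder at 14 (w=70) → Firm B
  Granby at 19 (w=40) → Firm B
  Denby at 22 (w=30) → Firm B
  Holt at 25 (w=400) → Firm B
Firm A captures 102; Firm B captures 610.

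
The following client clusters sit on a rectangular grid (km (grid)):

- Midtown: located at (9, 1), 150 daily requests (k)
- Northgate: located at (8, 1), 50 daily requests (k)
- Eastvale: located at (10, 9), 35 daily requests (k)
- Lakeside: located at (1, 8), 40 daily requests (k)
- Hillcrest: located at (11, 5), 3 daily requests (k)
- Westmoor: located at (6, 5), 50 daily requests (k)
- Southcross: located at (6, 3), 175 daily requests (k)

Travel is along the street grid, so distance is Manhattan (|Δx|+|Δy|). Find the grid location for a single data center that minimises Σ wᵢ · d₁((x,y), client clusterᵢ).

Manhattan distance separates: Σwᵢ(|x−xᵢ|+|y−yᵢ|) = Σwᵢ|x−xᵢ| + Σwᵢ|y−yᵢ|, so x and y are optimised independently as 1-D weighted medians.
Total weight W = 503; half = 251.5.
x-coordinate, sorted with cumulative weight:
  x=1 (Lakeside, w=40) cum 40
  x=6 (Westmoor, w=50) cum 90
  x=6 (Southcross, w=175) cum 265  ← median
  x=8 (Northgate, w=50) cum 315
  x=9 (Midtown, w=150) cum 465
  x=10 (Eastvale, w=35) cum 500
  x=11 (Hillcrest, w=3) cum 503
⇒ x* = 6
y-coordinate, sorted with cumulative weight:
  y=1 (Midtown, w=150) cum 150
  y=1 (Northgate, w=50) cum 200
  y=3 (Southcross, w=175) cum 375  ← median
  y=5 (Hillcrest, w=3) cum 378
  y=5 (Westmoor, w=50) cum 428
  y=8 (Lakeside, w=40) cum 468
  y=9 (Eastvale, w=35) cum 503
⇒ y* = 3

(6, 3)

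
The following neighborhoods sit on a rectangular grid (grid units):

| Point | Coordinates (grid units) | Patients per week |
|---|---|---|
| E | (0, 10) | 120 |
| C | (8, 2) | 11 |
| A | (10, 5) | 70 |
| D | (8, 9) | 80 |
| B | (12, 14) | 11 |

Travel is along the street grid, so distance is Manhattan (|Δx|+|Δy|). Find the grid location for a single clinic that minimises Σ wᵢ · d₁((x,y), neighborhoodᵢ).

(8, 9)

Manhattan distance separates: Σwᵢ(|x−xᵢ|+|y−yᵢ|) = Σwᵢ|x−xᵢ| + Σwᵢ|y−yᵢ|, so x and y are optimised independently as 1-D weighted medians.
Total weight W = 292; half = 146.
x-coordinate, sorted with cumulative weight:
  x=0 (E, w=120) cum 120
  x=8 (C, w=11) cum 131
  x=8 (D, w=80) cum 211  ← median
  x=10 (A, w=70) cum 281
  x=12 (B, w=11) cum 292
⇒ x* = 8
y-coordinate, sorted with cumulative weight:
  y=2 (C, w=11) cum 11
  y=5 (A, w=70) cum 81
  y=9 (D, w=80) cum 161  ← median
  y=10 (E, w=120) cum 281
  y=14 (B, w=11) cum 292
⇒ y* = 9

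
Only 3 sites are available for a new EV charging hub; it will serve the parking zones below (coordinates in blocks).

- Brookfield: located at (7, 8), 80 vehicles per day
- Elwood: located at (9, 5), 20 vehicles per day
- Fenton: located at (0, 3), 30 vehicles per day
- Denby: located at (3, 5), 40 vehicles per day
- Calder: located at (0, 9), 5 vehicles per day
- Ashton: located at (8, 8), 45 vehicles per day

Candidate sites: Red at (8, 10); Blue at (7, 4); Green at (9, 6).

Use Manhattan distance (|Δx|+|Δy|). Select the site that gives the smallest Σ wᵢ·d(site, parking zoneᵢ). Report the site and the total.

Blue, total 1105 blocks

Total weighted distance at each candidate:
  Red (8, 10): total = 1345
  Blue (7, 4): total = 1105
  Green (9, 6): total = 1175
Minimum is at Blue with total 1105 blocks.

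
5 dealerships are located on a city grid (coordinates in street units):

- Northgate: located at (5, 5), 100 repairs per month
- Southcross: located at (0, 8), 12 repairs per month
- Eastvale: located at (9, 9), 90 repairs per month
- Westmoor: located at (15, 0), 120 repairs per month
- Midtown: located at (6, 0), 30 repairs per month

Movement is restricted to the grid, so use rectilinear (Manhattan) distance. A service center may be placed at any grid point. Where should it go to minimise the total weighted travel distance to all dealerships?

Manhattan distance separates: Σwᵢ(|x−xᵢ|+|y−yᵢ|) = Σwᵢ|x−xᵢ| + Σwᵢ|y−yᵢ|, so x and y are optimised independently as 1-D weighted medians.
Total weight W = 352; half = 176.
x-coordinate, sorted with cumulative weight:
  x=0 (Southcross, w=12) cum 12
  x=5 (Northgate, w=100) cum 112
  x=6 (Midtown, w=30) cum 142
  x=9 (Eastvale, w=90) cum 232  ← median
  x=15 (Westmoor, w=120) cum 352
⇒ x* = 9
y-coordinate, sorted with cumulative weight:
  y=0 (Westmoor, w=120) cum 120
  y=0 (Midtown, w=30) cum 150
  y=5 (Northgate, w=100) cum 250  ← median
  y=8 (Southcross, w=12) cum 262
  y=9 (Eastvale, w=90) cum 352
⇒ y* = 5

(9, 5)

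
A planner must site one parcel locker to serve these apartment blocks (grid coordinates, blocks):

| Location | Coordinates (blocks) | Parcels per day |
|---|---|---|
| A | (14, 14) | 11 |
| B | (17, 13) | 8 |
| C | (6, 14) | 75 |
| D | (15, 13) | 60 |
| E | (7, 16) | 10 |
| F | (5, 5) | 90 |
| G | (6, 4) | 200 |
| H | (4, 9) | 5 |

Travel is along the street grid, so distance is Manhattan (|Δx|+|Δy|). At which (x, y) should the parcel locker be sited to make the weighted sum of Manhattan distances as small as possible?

(6, 5)

Manhattan distance separates: Σwᵢ(|x−xᵢ|+|y−yᵢ|) = Σwᵢ|x−xᵢ| + Σwᵢ|y−yᵢ|, so x and y are optimised independently as 1-D weighted medians.
Total weight W = 459; half = 229.5.
x-coordinate, sorted with cumulative weight:
  x=4 (H, w=5) cum 5
  x=5 (F, w=90) cum 95
  x=6 (C, w=75) cum 170
  x=6 (G, w=200) cum 370  ← median
  x=7 (E, w=10) cum 380
  x=14 (A, w=11) cum 391
  x=15 (D, w=60) cum 451
  x=17 (B, w=8) cum 459
⇒ x* = 6
y-coordinate, sorted with cumulative weight:
  y=4 (G, w=200) cum 200
  y=5 (F, w=90) cum 290  ← median
  y=9 (H, w=5) cum 295
  y=13 (B, w=8) cum 303
  y=13 (D, w=60) cum 363
  y=14 (A, w=11) cum 374
  y=14 (C, w=75) cum 449
  y=16 (E, w=10) cum 459
⇒ y* = 5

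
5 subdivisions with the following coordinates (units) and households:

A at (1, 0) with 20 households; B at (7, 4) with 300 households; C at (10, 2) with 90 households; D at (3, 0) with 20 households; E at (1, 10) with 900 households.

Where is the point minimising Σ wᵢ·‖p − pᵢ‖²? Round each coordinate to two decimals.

(2.99, 7.80)

The minimiser of Σwᵢ‖p−pᵢ‖² is the weighted centroid p* = (Σwᵢpᵢ)/(Σwᵢ).
Σwᵢ = 1330.
Σwᵢxᵢ = 20·1 + 300·7 + 90·10 + 20·3 + 900·1 = 3980.
Σwᵢyᵢ = 20·0 + 300·4 + 90·2 + 20·0 + 900·10 = 10380.
x* = 3980/1330 = 2.99, y* = 10380/1330 = 7.80.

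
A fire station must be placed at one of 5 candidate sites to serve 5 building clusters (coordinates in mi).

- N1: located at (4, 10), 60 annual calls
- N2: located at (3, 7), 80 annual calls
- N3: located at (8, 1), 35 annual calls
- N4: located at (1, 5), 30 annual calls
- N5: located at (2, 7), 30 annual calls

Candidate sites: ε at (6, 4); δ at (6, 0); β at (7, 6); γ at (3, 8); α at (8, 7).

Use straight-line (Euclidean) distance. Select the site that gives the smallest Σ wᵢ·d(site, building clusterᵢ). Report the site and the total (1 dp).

Total weighted distance at each candidate:
  ε (6, 4): total = 1148.0
  δ (6, 0): total = 1753.4
  β (7, 6): total = 1143.8
  γ (3, 8): total = 665.8
  α (8, 7): total = 1308.4
Minimum is at γ with total 665.8 mi.

γ, total 665.8 mi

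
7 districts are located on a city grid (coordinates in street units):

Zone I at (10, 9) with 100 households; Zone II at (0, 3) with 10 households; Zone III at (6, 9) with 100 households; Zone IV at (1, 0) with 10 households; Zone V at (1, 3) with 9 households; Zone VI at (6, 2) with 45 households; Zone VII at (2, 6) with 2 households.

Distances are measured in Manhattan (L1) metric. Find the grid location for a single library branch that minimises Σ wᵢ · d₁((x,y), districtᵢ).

(6, 9)

Manhattan distance separates: Σwᵢ(|x−xᵢ|+|y−yᵢ|) = Σwᵢ|x−xᵢ| + Σwᵢ|y−yᵢ|, so x and y are optimised independently as 1-D weighted medians.
Total weight W = 276; half = 138.
x-coordinate, sorted with cumulative weight:
  x=0 (Zone II, w=10) cum 10
  x=1 (Zone IV, w=10) cum 20
  x=1 (Zone V, w=9) cum 29
  x=2 (Zone VII, w=2) cum 31
  x=6 (Zone III, w=100) cum 131
  x=6 (Zone VI, w=45) cum 176  ← median
  x=10 (Zone I, w=100) cum 276
⇒ x* = 6
y-coordinate, sorted with cumulative weight:
  y=0 (Zone IV, w=10) cum 10
  y=2 (Zone VI, w=45) cum 55
  y=3 (Zone II, w=10) cum 65
  y=3 (Zone V, w=9) cum 74
  y=6 (Zone VII, w=2) cum 76
  y=9 (Zone I, w=100) cum 176  ← median
  y=9 (Zone III, w=100) cum 276
⇒ y* = 9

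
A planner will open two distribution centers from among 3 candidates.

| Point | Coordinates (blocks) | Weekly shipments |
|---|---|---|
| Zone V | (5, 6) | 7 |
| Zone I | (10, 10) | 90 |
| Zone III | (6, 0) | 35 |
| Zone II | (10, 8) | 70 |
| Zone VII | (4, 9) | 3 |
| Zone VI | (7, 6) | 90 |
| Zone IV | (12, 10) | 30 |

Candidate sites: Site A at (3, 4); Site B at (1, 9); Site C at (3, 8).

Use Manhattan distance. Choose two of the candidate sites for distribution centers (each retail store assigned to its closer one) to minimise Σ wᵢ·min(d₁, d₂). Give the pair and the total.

Evaluate every pair (each demand assigned to the nearer of the two):
  {Site A, Site C}: total = 2449
  {Site B, Site C}: total = 2589
  {Site A, Site B}: total = 2782
Best pair: {Site A, Site C} with total 2449.

{Site A, Site C}, total 2449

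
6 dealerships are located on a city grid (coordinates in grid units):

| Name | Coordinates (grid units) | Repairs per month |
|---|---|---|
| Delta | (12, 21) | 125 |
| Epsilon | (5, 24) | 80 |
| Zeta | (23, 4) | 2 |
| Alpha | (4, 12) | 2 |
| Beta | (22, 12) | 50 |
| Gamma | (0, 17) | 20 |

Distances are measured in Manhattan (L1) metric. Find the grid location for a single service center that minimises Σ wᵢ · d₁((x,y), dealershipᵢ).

Manhattan distance separates: Σwᵢ(|x−xᵢ|+|y−yᵢ|) = Σwᵢ|x−xᵢ| + Σwᵢ|y−yᵢ|, so x and y are optimised independently as 1-D weighted medians.
Total weight W = 279; half = 139.5.
x-coordinate, sorted with cumulative weight:
  x=0 (Gamma, w=20) cum 20
  x=4 (Alpha, w=2) cum 22
  x=5 (Epsilon, w=80) cum 102
  x=12 (Delta, w=125) cum 227  ← median
  x=22 (Beta, w=50) cum 277
  x=23 (Zeta, w=2) cum 279
⇒ x* = 12
y-coordinate, sorted with cumulative weight:
  y=4 (Zeta, w=2) cum 2
  y=12 (Alpha, w=2) cum 4
  y=12 (Beta, w=50) cum 54
  y=17 (Gamma, w=20) cum 74
  y=21 (Delta, w=125) cum 199  ← median
  y=24 (Epsilon, w=80) cum 279
⇒ y* = 21

(12, 21)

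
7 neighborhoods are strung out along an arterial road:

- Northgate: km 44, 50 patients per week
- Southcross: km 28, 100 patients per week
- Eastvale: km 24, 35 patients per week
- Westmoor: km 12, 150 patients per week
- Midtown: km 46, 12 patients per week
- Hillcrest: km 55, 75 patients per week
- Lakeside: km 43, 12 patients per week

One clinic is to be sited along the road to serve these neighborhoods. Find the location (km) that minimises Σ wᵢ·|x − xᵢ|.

For a sum of weighted absolute distances on a line, the optimum is the weighted median (not the mean). Total weight W = 434; half-weight = 217.
Sort by position and accumulate weight:
  km 12 (Westmoor, w=150) → cum 150
  km 24 (Eastvale, w=35) → cum 185
  km 28 (Southcross, w=100) → cum 285  ≥ 217 → median here
  km 43 (Lakeside, w=12) → cum 297
  km 44 (Northgate, w=50) → cum 347
  km 46 (Midtown, w=12) → cum 359
  km 55 (Hillcrest, w=75) → cum 434
Optimal location: km 28.

x = 28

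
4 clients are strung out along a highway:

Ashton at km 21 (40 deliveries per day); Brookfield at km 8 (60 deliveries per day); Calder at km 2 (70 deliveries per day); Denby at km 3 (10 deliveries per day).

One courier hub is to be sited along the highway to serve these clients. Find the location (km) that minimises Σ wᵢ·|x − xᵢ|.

x = 8

For a sum of weighted absolute distances on a line, the optimum is the weighted median (not the mean). Total weight W = 180; half-weight = 90.
Sort by position and accumulate weight:
  km 2 (Calder, w=70) → cum 70
  km 3 (Denby, w=10) → cum 80
  km 8 (Brookfield, w=60) → cum 140  ≥ 90 → median here
  km 21 (Ashton, w=40) → cum 180
Optimal location: km 8.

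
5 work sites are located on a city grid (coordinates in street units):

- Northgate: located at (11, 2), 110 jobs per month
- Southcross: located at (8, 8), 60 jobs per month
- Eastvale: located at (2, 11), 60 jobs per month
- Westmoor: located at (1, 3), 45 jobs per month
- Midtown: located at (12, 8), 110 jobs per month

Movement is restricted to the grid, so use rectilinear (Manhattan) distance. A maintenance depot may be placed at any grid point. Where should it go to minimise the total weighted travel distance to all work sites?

Manhattan distance separates: Σwᵢ(|x−xᵢ|+|y−yᵢ|) = Σwᵢ|x−xᵢ| + Σwᵢ|y−yᵢ|, so x and y are optimised independently as 1-D weighted medians.
Total weight W = 385; half = 192.5.
x-coordinate, sorted with cumulative weight:
  x=1 (Westmoor, w=45) cum 45
  x=2 (Eastvale, w=60) cum 105
  x=8 (Southcross, w=60) cum 165
  x=11 (Northgate, w=110) cum 275  ← median
  x=12 (Midtown, w=110) cum 385
⇒ x* = 11
y-coordinate, sorted with cumulative weight:
  y=2 (Northgate, w=110) cum 110
  y=3 (Westmoor, w=45) cum 155
  y=8 (Southcross, w=60) cum 215  ← median
  y=8 (Midtown, w=110) cum 325
  y=11 (Eastvale, w=60) cum 385
⇒ y* = 8

(11, 8)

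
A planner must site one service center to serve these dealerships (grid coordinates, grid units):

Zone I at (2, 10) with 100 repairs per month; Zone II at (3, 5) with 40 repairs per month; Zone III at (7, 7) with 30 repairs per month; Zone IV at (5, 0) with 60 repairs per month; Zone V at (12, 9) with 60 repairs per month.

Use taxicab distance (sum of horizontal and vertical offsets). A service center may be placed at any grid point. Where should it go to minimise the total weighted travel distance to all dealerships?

(5, 9)

Manhattan distance separates: Σwᵢ(|x−xᵢ|+|y−yᵢ|) = Σwᵢ|x−xᵢ| + Σwᵢ|y−yᵢ|, so x and y are optimised independently as 1-D weighted medians.
Total weight W = 290; half = 145.
x-coordinate, sorted with cumulative weight:
  x=2 (Zone I, w=100) cum 100
  x=3 (Zone II, w=40) cum 140
  x=5 (Zone IV, w=60) cum 200  ← median
  x=7 (Zone III, w=30) cum 230
  x=12 (Zone V, w=60) cum 290
⇒ x* = 5
y-coordinate, sorted with cumulative weight:
  y=0 (Zone IV, w=60) cum 60
  y=5 (Zone II, w=40) cum 100
  y=7 (Zone III, w=30) cum 130
  y=9 (Zone V, w=60) cum 190  ← median
  y=10 (Zone I, w=100) cum 290
⇒ y* = 9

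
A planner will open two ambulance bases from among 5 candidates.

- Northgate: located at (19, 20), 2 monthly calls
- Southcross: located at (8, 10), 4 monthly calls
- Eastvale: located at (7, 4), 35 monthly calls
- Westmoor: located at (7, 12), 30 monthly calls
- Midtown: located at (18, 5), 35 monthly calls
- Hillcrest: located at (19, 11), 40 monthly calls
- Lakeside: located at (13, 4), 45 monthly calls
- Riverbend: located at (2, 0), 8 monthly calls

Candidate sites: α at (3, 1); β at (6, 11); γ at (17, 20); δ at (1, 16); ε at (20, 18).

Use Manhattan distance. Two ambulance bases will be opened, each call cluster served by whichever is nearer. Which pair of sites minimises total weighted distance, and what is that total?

Evaluate every pair (each demand assigned to the nearer of the two):
  {β, ε}: total = 1953
  {β, γ}: total = 2106
  {α, β}: total = 2112
  {α, ε}: total = 2203
  {β, δ}: total = 2296
  {α, γ}: total = 2356
  {α, δ}: total = 2827
  {δ, ε}: total = 2914
  {γ, δ}: total = 3022
  {γ, ε}: total = 3555
Best pair: {β, ε} with total 1953.

{β, ε}, total 1953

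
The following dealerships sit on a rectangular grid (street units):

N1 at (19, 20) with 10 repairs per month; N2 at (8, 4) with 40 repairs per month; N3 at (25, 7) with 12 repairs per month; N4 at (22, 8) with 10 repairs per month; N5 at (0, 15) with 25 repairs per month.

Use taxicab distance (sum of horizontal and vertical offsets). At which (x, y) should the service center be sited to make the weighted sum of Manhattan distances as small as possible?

Manhattan distance separates: Σwᵢ(|x−xᵢ|+|y−yᵢ|) = Σwᵢ|x−xᵢ| + Σwᵢ|y−yᵢ|, so x and y are optimised independently as 1-D weighted medians.
Total weight W = 97; half = 48.5.
x-coordinate, sorted with cumulative weight:
  x=0 (N5, w=25) cum 25
  x=8 (N2, w=40) cum 65  ← median
  x=19 (N1, w=10) cum 75
  x=22 (N4, w=10) cum 85
  x=25 (N3, w=12) cum 97
⇒ x* = 8
y-coordinate, sorted with cumulative weight:
  y=4 (N2, w=40) cum 40
  y=7 (N3, w=12) cum 52  ← median
  y=8 (N4, w=10) cum 62
  y=15 (N5, w=25) cum 87
  y=20 (N1, w=10) cum 97
⇒ y* = 7

(8, 7)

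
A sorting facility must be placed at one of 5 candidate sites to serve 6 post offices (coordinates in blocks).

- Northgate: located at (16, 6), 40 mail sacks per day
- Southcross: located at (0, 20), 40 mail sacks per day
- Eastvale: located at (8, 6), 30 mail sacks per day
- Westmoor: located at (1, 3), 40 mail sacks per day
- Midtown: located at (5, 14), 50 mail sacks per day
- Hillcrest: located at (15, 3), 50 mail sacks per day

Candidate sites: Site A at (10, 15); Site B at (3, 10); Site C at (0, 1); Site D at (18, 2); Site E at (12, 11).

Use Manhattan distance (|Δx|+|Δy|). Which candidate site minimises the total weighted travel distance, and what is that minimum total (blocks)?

Site B, total 3080 blocks

Total weighted distance at each candidate:
  Site A (10, 15): total = 3520
  Site B (3, 10): total = 3080
  Site C (0, 1): total = 3860
  Site D (18, 2): total = 4270
  Site E (12, 11): total = 3280
Minimum is at Site B with total 3080 blocks.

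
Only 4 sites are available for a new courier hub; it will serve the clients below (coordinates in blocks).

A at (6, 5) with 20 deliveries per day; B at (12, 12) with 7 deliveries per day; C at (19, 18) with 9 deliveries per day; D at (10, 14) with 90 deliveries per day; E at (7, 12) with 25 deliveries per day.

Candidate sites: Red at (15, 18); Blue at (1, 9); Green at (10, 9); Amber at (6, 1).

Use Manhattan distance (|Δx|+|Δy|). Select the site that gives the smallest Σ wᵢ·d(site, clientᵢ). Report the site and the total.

Green, total 957 blocks

Total weighted distance at each candidate:
  Red (15, 18): total = 1699
  Blue (1, 9): total = 2006
  Green (10, 9): total = 957
  Amber (6, 1): total = 2299
Minimum is at Green with total 957 blocks.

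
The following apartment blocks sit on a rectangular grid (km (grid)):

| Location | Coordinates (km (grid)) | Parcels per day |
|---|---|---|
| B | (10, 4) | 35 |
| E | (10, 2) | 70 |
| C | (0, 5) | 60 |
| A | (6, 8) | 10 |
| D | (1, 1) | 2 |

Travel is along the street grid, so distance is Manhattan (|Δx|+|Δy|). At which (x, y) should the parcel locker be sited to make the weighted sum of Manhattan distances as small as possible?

(10, 4)

Manhattan distance separates: Σwᵢ(|x−xᵢ|+|y−yᵢ|) = Σwᵢ|x−xᵢ| + Σwᵢ|y−yᵢ|, so x and y are optimised independently as 1-D weighted medians.
Total weight W = 177; half = 88.5.
x-coordinate, sorted with cumulative weight:
  x=0 (C, w=60) cum 60
  x=1 (D, w=2) cum 62
  x=6 (A, w=10) cum 72
  x=10 (B, w=35) cum 107  ← median
  x=10 (E, w=70) cum 177
⇒ x* = 10
y-coordinate, sorted with cumulative weight:
  y=1 (D, w=2) cum 2
  y=2 (E, w=70) cum 72
  y=4 (B, w=35) cum 107  ← median
  y=5 (C, w=60) cum 167
  y=8 (A, w=10) cum 177
⇒ y* = 4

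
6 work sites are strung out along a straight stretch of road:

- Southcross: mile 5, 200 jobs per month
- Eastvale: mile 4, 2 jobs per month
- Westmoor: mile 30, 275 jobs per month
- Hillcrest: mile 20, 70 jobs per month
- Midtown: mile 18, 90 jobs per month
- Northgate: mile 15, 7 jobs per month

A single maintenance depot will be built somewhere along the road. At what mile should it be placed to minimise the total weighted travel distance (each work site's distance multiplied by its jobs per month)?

x = 20

For a sum of weighted absolute distances on a line, the optimum is the weighted median (not the mean). Total weight W = 644; half-weight = 322.
Sort by position and accumulate weight:
  mile 4 (Eastvale, w=2) → cum 2
  mile 5 (Southcross, w=200) → cum 202
  mile 15 (Northgate, w=7) → cum 209
  mile 18 (Midtown, w=90) → cum 299
  mile 20 (Hillcrest, w=70) → cum 369  ≥ 322 → median here
  mile 30 (Westmoor, w=275) → cum 644
Optimal location: mile 20.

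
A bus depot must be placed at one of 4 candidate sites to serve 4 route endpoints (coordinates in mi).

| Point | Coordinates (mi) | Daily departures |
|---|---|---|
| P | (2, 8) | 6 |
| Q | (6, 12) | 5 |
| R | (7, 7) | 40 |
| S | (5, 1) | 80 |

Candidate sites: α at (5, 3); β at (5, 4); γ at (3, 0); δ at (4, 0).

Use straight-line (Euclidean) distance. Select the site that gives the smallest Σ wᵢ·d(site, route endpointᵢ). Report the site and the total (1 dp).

α, total 419.1 mi

Total weighted distance at each candidate:
  α (5, 3): total = 419.1
  β (5, 4): total = 454.5
  γ (3, 0): total = 611.6
  δ (4, 0): total = 528.1
Minimum is at α with total 419.1 mi.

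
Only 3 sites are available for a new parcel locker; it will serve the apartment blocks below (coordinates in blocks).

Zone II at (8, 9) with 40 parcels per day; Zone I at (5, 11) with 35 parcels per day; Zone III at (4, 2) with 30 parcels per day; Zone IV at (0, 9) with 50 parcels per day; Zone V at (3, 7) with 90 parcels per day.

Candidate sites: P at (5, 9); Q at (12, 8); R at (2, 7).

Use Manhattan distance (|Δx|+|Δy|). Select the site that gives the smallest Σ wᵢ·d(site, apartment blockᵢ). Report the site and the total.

Total weighted distance at each candidate:
  P (5, 9): total = 1040
  Q (12, 8): total = 2520
  R (2, 7): total = 1065
Minimum is at P with total 1040 blocks.

P, total 1040 blocks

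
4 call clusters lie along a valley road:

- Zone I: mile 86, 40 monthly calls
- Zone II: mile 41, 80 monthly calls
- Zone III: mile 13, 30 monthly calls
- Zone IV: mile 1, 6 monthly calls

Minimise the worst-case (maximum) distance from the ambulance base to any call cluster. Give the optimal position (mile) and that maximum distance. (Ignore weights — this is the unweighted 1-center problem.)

The 1-center on a line is the midpoint of the two extreme points: leftmost at 1, rightmost at 86.
Optimal location = (1 + 86)/2 = 43.5; maximum distance = (86 − 1)/2 = 42.5.

location 43.5, max distance 42.5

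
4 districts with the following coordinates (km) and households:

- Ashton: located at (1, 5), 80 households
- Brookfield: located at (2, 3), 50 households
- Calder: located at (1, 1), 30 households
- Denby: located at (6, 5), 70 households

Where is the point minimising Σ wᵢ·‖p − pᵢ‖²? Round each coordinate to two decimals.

(2.74, 4.04)

The minimiser of Σwᵢ‖p−pᵢ‖² is the weighted centroid p* = (Σwᵢpᵢ)/(Σwᵢ).
Σwᵢ = 230.
Σwᵢxᵢ = 80·1 + 50·2 + 30·1 + 70·6 = 630.
Σwᵢyᵢ = 80·5 + 50·3 + 30·1 + 70·5 = 930.
x* = 630/230 = 2.74, y* = 930/230 = 4.04.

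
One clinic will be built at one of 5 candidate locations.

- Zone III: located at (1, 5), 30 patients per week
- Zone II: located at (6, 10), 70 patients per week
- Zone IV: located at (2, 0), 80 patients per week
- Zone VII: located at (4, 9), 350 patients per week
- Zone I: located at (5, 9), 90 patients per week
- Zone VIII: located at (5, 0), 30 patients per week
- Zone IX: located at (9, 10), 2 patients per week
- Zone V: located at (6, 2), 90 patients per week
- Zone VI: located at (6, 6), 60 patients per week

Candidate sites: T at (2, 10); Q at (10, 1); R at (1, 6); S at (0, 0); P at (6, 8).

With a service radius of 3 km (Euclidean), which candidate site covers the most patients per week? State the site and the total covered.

P, covering 570

Coverage radius r = 3 km; a point is covered iff (Δx)²+(Δy)² ≤ 3² = 9.
  T (2, 10): covers {Zone VII} → 350
  Q (10, 1): covers {none} → 0
  R (1, 6): covers {Zone III} → 30
  S (0, 0): covers {Zone IV} → 80
  P (6, 8): covers {Zone II, Zone VII, Zone I, Zone VI} → 570
Maximum coverage at P: 570 patients per week.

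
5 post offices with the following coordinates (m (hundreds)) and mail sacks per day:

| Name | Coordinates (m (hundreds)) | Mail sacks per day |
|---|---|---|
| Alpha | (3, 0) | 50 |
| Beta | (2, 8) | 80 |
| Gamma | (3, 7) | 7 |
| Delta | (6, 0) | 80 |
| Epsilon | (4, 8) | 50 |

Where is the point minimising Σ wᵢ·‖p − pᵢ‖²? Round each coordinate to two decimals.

The minimiser of Σwᵢ‖p−pᵢ‖² is the weighted centroid p* = (Σwᵢpᵢ)/(Σwᵢ).
Σwᵢ = 267.
Σwᵢxᵢ = 50·3 + 80·2 + 7·3 + 80·6 + 50·4 = 1011.
Σwᵢyᵢ = 50·0 + 80·8 + 7·7 + 80·0 + 50·8 = 1089.
x* = 1011/267 = 3.79, y* = 1089/267 = 4.08.

(3.79, 4.08)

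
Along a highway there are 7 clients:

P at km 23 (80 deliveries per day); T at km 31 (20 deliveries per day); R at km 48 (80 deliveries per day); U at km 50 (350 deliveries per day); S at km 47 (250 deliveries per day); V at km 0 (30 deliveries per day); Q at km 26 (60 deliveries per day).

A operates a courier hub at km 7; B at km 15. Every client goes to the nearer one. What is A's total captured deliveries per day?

30

The indifferent point is the midpoint (7+15)/2 = 11; clients left of it (closer to A at 7) go to A, those right go to B.
  V at 0 (w=30) → A
  P at 23 (w=80) → B
  Q at 26 (w=60) → B
  T at 31 (w=20) → B
  S at 47 (w=250) → B
  R at 48 (w=80) → B
  U at 50 (w=350) → B
A captures 30; B captures 840.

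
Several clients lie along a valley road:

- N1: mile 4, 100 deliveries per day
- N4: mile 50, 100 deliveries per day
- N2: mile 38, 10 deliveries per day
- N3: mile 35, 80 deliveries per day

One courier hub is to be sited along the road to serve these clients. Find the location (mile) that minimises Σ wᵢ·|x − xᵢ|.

For a sum of weighted absolute distances on a line, the optimum is the weighted median (not the mean). Total weight W = 290; half-weight = 145.
Sort by position and accumulate weight:
  mile 4 (N1, w=100) → cum 100
  mile 35 (N3, w=80) → cum 180  ≥ 145 → median here
  mile 38 (N2, w=10) → cum 190
  mile 50 (N4, w=100) → cum 290
Optimal location: mile 35.

x = 35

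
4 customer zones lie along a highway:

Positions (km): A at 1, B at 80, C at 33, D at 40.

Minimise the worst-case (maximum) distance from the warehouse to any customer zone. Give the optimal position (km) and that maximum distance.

The 1-center on a line is the midpoint of the two extreme points: leftmost at 1, rightmost at 80.
Optimal location = (1 + 80)/2 = 40.5; maximum distance = (80 − 1)/2 = 39.5.

location 40.5, max distance 39.5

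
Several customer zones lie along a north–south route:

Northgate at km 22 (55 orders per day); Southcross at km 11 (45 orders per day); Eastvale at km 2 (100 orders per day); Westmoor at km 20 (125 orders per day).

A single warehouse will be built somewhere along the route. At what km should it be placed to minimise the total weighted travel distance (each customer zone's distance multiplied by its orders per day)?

x = 20

For a sum of weighted absolute distances on a line, the optimum is the weighted median (not the mean). Total weight W = 325; half-weight = 162.5.
Sort by position and accumulate weight:
  km 2 (Eastvale, w=100) → cum 100
  km 11 (Southcross, w=45) → cum 145
  km 20 (Westmoor, w=125) → cum 270  ≥ 162.5 → median here
  km 22 (Northgate, w=55) → cum 325
Optimal location: km 20.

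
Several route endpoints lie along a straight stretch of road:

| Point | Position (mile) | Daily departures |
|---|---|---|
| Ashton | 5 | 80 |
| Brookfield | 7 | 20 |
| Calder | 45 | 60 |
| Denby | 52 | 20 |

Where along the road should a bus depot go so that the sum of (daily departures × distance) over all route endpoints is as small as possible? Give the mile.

x = 7

For a sum of weighted absolute distances on a line, the optimum is the weighted median (not the mean). Total weight W = 180; half-weight = 90.
Sort by position and accumulate weight:
  mile 5 (Ashton, w=80) → cum 80
  mile 7 (Brookfield, w=20) → cum 100  ≥ 90 → median here
  mile 45 (Calder, w=60) → cum 160
  mile 52 (Denby, w=20) → cum 180
Optimal location: mile 7.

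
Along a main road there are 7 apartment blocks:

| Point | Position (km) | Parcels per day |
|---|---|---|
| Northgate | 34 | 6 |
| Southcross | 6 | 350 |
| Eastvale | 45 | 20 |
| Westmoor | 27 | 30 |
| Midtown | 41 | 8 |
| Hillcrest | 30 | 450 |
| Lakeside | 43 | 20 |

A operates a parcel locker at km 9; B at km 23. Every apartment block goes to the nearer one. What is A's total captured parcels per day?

350

The indifferent point is the midpoint (9+23)/2 = 16; apartment blocks left of it (closer to A at 9) go to A, those right go to B.
  Southcross at 6 (w=350) → A
  Westmoor at 27 (w=30) → B
  Hillcrest at 30 (w=450) → B
  Northgate at 34 (w=6) → B
  Midtown at 41 (w=8) → B
  Lakeside at 43 (w=20) → B
  Eastvale at 45 (w=20) → B
A captures 350; B captures 534.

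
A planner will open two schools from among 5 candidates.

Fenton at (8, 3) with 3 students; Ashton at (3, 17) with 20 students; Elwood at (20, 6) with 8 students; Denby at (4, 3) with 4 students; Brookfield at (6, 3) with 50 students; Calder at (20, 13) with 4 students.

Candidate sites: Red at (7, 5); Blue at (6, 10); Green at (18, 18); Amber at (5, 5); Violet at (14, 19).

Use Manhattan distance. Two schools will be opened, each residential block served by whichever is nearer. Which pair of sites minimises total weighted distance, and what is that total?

Evaluate every pair (each demand assigned to the nearer of the two):
  {Red, Blue}: total = 559
  {Blue, Amber}: total = 573
  {Green, Amber}: total = 597
  {Red, Violet}: total = 599
  {Amber, Violet}: total = 613
  {Red, Green}: total = 639
  {Red, Amber}: total = 647
  {Blue, Green}: total = 753
  {Blue, Violet}: total = 805
  {Green, Violet}: total = 1770
Best pair: {Red, Blue} with total 559.

{Red, Blue}, total 559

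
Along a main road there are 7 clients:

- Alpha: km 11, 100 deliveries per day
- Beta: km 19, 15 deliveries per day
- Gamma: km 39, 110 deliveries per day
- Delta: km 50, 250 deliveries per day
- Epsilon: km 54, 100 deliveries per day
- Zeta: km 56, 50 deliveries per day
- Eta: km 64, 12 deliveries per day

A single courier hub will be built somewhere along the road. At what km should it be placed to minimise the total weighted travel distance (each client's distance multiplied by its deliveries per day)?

For a sum of weighted absolute distances on a line, the optimum is the weighted median (not the mean). Total weight W = 637; half-weight = 318.5.
Sort by position and accumulate weight:
  km 11 (Alpha, w=100) → cum 100
  km 19 (Beta, w=15) → cum 115
  km 39 (Gamma, w=110) → cum 225
  km 50 (Delta, w=250) → cum 475  ≥ 318.5 → median here
  km 54 (Epsilon, w=100) → cum 575
  km 56 (Zeta, w=50) → cum 625
  km 64 (Eta, w=12) → cum 637
Optimal location: km 50.

x = 50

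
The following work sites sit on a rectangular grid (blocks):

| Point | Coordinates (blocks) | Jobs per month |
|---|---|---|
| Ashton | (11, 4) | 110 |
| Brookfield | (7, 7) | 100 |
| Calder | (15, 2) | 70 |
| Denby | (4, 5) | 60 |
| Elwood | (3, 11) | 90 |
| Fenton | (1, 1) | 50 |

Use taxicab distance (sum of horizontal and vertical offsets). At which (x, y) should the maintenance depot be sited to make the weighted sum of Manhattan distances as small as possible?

Manhattan distance separates: Σwᵢ(|x−xᵢ|+|y−yᵢ|) = Σwᵢ|x−xᵢ| + Σwᵢ|y−yᵢ|, so x and y are optimised independently as 1-D weighted medians.
Total weight W = 480; half = 240.
x-coordinate, sorted with cumulative weight:
  x=1 (Fenton, w=50) cum 50
  x=3 (Elwood, w=90) cum 140
  x=4 (Denby, w=60) cum 200
  x=7 (Brookfield, w=100) cum 300  ← median
  x=11 (Ashton, w=110) cum 410
  x=15 (Calder, w=70) cum 480
⇒ x* = 7
y-coordinate, sorted with cumulative weight:
  y=1 (Fenton, w=50) cum 50
  y=2 (Calder, w=70) cum 120
  y=4 (Ashton, w=110) cum 230
  y=5 (Denby, w=60) cum 290  ← median
  y=7 (Brookfield, w=100) cum 390
  y=11 (Elwood, w=90) cum 480
⇒ y* = 5

(7, 5)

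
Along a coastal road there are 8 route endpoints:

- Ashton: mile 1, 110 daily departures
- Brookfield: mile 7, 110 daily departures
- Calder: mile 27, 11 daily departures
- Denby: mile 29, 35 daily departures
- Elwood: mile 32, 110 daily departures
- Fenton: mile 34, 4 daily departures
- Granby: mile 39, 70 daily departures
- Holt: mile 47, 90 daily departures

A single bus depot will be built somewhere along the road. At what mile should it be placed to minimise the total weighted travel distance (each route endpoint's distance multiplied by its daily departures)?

For a sum of weighted absolute distances on a line, the optimum is the weighted median (not the mean). Total weight W = 540; half-weight = 270.
Sort by position and accumulate weight:
  mile 1 (Ashton, w=110) → cum 110
  mile 7 (Brookfield, w=110) → cum 220
  mile 27 (Calder, w=11) → cum 231
  mile 29 (Denby, w=35) → cum 266
  mile 32 (Elwood, w=110) → cum 376  ≥ 270 → median here
  mile 34 (Fenton, w=4) → cum 380
  mile 39 (Granby, w=70) → cum 450
  mile 47 (Holt, w=90) → cum 540
Optimal location: mile 32.

x = 32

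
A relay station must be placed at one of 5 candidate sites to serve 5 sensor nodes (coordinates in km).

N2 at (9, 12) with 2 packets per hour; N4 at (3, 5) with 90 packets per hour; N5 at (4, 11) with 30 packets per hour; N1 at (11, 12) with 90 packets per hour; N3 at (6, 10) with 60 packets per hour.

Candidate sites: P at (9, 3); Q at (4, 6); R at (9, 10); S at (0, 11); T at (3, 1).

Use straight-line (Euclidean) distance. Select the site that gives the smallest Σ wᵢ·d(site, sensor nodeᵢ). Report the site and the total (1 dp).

R, total 1294.5 km

Total weighted distance at each candidate:
  P (9, 3): total = 2156.9
  Q (4, 6): total = 1391.0
  R (9, 10): total = 1294.5
  S (0, 11): total = 2100.9
  T (3, 1): total = 2479.9
Minimum is at R with total 1294.5 km.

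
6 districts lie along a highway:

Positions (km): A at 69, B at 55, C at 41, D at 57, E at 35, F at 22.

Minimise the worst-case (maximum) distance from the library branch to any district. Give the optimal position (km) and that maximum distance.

The 1-center on a line is the midpoint of the two extreme points: leftmost at 22, rightmost at 69.
Optimal location = (22 + 69)/2 = 45.5; maximum distance = (69 − 22)/2 = 23.5.

location 45.5, max distance 23.5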